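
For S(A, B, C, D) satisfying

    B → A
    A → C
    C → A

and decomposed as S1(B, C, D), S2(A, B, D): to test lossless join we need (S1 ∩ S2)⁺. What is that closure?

S1 ∩ S2 = {B, D}.
B → A applies, adding A
A → C applies, adding C
Closure: {A, B, C, D}.

A, B, C, D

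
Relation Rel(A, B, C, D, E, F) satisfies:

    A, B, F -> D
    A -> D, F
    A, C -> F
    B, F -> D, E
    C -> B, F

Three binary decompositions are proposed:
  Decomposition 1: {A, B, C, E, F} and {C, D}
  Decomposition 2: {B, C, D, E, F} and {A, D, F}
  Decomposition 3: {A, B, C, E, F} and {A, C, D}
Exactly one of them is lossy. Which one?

Decomposition 2

Decomposition 1: common = {C}, closure = {B, C, D, E, F} → lossless.
Decomposition 2: common = {D, F}, closure = {D, F} → lossy.
Decomposition 3: common = {A, C}, closure = {A, B, C, D, E, F} → lossless.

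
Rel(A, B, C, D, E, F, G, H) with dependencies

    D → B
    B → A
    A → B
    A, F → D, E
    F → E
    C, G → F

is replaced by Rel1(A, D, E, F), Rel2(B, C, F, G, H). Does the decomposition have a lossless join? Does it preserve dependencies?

Lossless test: (F)⁺ = {E, F}, which is a superkey of neither fragment — lossy.
Dependency preservation: the restricted closure of {D} across the fragments never reaches {B}, so D → B cannot be enforced without a join — not preserved.

lossy and not dependency-preserving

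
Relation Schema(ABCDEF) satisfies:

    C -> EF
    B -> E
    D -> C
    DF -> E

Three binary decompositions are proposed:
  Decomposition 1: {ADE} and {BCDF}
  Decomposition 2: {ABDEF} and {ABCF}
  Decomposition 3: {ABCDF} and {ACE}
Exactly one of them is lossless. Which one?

Decomposition 1: common = {D}, closure = {CDEF} → lossy.
Decomposition 2: common = {ABF}, closure = {ABEF} → lossy.
Decomposition 3: common = {AC}, closure = {ACEF} → lossless.

Decomposition 3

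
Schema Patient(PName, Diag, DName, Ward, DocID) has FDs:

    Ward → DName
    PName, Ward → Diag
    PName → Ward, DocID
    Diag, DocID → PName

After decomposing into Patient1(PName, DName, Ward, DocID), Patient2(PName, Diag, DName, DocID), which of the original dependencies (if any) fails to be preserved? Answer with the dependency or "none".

Ward → DName lies within Patient1.
PName, Ward → Diag: restricted closure across fragments reaches Diag.
PName → Ward, DocID lies within Patient1.
Diag, DocID → PName lies within Patient2.
Every dependency is enforceable on the fragments, so the decomposition is dependency-preserving.

none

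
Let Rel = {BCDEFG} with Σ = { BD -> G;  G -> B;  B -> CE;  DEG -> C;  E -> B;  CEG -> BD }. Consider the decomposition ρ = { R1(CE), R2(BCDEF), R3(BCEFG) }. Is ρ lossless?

Chase test. Columns are BCDEFG; row i has aⱼ where attribute j ∈ Ri, else bᵢⱼ.
Initial tableau (one row per fragment):
  row 1: b11 a2 b13 a4 b15 b16
  row 2: a1 a2 a3 a4 a5 b26
  row 3: a1 a2 b33 a4 a5 a6
Rows 1 and 2 agree on E; apply E→B and equate their B entries.
No row becomes fully distinguished — the join is lossy.

No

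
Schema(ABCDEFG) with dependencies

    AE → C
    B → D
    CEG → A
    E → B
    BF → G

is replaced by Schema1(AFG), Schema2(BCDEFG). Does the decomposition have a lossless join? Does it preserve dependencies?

lossy and not dependency-preserving

Lossless test: (FG)⁺ = {FG}, which is a superkey of neither fragment — lossy.
Dependency preservation: the restricted closure of {AE} across the fragments never reaches {C}, so AE → C cannot be enforced without a join — not preserved.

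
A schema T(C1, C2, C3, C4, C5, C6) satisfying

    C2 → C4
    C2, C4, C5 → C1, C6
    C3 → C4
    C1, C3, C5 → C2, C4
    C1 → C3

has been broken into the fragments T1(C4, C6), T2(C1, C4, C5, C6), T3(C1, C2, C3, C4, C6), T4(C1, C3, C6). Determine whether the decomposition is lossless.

Chase test. Columns are C1, C2, C3, C4, C5, C6; row i has aⱼ where attribute j ∈ Ti, else bᵢⱼ.
Initial tableau (one row per fragment):
  row 1: b11 b12 b13 a4 b15 a6
  row 2: a1 b22 b23 a4 a5 a6
  row 3: a1 a2 a3 a4 b35 a6
  row 4: a1 b42 a3 b44 b45 a6
Rows 3 and 4 agree on C3; apply C3→C4 and equate their C4 entries.
Rows 2 and 3 agree on C1; apply C1→C3 and equate their C3 entries.
No row becomes fully distinguished — the join is lossy.

No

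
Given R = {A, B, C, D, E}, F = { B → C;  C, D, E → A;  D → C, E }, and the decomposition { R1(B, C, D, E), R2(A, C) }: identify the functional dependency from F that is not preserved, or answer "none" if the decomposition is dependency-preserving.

C, D, E → A

Check C, D, E → A: no single fragment contains all of {A, C, D, E}, and the restricted closure of {C, D, E} across the fragments never reaches {A}.
B → C is preserved.
D → C, E is preserved.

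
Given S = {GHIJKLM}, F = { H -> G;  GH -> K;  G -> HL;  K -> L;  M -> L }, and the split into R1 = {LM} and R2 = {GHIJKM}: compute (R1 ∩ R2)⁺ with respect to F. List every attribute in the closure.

LM

R1 ∩ R2 = {M}.
M → L applies, adding L
Closure: {LM}.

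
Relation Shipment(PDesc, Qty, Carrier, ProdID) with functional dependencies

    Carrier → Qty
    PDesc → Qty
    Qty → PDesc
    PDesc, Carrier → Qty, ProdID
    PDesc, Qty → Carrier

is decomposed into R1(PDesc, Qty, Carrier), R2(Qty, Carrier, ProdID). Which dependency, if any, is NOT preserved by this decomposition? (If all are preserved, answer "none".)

none

Carrier → Qty lies within R1.
PDesc → Qty lies within R1.
Qty → PDesc lies within R1.
PDesc, Carrier → Qty, ProdID: restricted closure across fragments reaches Qty, ProdID.
PDesc, Qty → Carrier lies within R1.
Every dependency is enforceable on the fragments, so the decomposition is dependency-preserving.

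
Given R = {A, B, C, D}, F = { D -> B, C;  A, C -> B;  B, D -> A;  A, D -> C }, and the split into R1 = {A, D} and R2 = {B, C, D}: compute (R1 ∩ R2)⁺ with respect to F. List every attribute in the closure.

A, B, C, D

R1 ∩ R2 = {D}.
D → B, C applies, adding B, C
B, D → A applies, adding A
Closure: {A, B, C, D}.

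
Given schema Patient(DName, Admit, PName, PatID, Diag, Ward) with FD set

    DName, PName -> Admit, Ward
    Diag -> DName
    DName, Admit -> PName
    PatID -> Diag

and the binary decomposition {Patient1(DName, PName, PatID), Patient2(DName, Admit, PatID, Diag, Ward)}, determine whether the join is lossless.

Common attributes: Patient1 ∩ Patient2 = {DName, PatID}.
Closure of {DName, PatID}: PatID → Diag applies, adding Diag. So (DName, PatID)⁺ = {DName, PatID, Diag}.
The closure contains neither all of Patient1 = {DName, PName, PatID} nor all of Patient2 = {DName, Admit, PatID, Diag, Ward}, so the common attributes are not a superkey of either fragment. The join is lossy.

No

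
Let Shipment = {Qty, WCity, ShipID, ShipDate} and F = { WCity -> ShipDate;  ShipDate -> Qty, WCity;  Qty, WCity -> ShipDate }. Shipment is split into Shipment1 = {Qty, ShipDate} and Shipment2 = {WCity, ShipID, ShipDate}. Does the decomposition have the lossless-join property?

Common attributes: Shipment1 ∩ Shipment2 = {ShipDate}.
Closure of {ShipDate}: ShipDate → Qty, WCity applies, adding Qty, WCity. So (ShipDate)⁺ = {Qty, WCity, ShipDate}.
This closure contains every attribute of Shipment1, so Shipment1 ∩ Shipment2 → Shipment1. The join is lossless.

Yes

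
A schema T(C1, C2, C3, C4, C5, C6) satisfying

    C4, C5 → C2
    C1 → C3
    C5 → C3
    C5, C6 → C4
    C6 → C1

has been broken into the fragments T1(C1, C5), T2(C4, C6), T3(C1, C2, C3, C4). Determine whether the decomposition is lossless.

No

Chase test. Columns are C1, C2, C3, C4, C5, C6; row i has aⱼ where attribute j ∈ Ti, else bᵢⱼ.
Initial tableau (one row per fragment):
  row 1: a1 b12 b13 b14 a5 b16
  row 2: b21 b22 b23 a4 b25 a6
  row 3: a1 a2 a3 a4 b35 b36
Rows 1 and 3 agree on C1; apply C1→C3 and equate their C3 entries.
No row becomes fully distinguished — the join is lossy.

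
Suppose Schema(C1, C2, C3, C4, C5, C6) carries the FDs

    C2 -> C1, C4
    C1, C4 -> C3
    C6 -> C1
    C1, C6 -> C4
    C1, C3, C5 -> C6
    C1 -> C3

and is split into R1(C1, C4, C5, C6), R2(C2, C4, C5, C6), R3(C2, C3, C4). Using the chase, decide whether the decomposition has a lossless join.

Yes

Chase test. Columns are C1, C2, C3, C4, C5, C6; row i has aⱼ where attribute j ∈ Ri, else bᵢⱼ.
Initial tableau (one row per fragment):
  row 1: a1 b12 b13 a4 a5 a6
  row 2: b21 a2 b23 a4 a5 a6
  row 3: b31 a2 a3 a4 b35 b36
Rows 2 and 3 agree on C2; apply C2→C1, C4 and equate their C1, C4 entries.
Rows 2 and 3 agree on C1, C4; apply C1, C4→C3 and equate their C3 entries.
Rows 1 and 2 agree on C6; apply C6→C1 and equate their C1 entries.
Rows 1 and 2 agree on C1; apply C1→C3 and equate their C3 entries.
Row 2 is now all distinguished symbols — the join is lossless.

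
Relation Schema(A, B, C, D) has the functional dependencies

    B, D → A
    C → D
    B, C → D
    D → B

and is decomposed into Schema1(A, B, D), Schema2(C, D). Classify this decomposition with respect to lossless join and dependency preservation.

lossless and dependency-preserving

Lossless test: (D)⁺ = {A, B, D}, which contains all of one fragment — lossless.
Dependency preservation: B, C → D is not contained in any single fragment, but the restricted closure of its left-hand side across the fragments still reaches the right-hand side; the remaining FDs each lie inside some fragment. All dependencies are preserved.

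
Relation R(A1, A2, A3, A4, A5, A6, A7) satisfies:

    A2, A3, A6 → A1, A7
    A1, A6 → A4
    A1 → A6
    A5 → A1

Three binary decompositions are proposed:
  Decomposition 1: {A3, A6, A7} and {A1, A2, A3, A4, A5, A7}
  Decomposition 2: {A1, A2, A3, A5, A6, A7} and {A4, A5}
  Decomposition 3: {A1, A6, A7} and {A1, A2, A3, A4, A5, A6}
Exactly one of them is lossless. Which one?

Decomposition 1: common = {A3, A7}, closure = {A3, A7} → lossy.
Decomposition 2: common = {A5}, closure = {A1, A4, A5, A6} → lossless.
Decomposition 3: common = {A1, A6}, closure = {A1, A4, A6} → lossy.

Decomposition 2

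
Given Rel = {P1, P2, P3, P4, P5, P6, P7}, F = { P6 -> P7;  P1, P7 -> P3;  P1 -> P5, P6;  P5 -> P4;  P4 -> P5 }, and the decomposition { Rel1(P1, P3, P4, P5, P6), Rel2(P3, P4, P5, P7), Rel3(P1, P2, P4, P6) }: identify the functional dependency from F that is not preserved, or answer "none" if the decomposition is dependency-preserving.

Check P6 → P7: no single fragment contains all of {P6, P7}, and the restricted closure of {P6} across the fragments never reaches {P7}.
P1, P7 → P3 is preserved.
P1 → P5, P6 is preserved.
P5 → P4 is preserved.
P4 → P5 is preserved.

P6 -> P7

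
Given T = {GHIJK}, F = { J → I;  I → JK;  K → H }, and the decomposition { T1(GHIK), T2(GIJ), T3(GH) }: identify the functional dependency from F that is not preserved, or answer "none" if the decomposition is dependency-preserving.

J → I lies within T2.
I → JK: restricted closure across fragments reaches JK.
K → H lies within T1.
Every dependency is enforceable on the fragments, so the decomposition is dependency-preserving.

none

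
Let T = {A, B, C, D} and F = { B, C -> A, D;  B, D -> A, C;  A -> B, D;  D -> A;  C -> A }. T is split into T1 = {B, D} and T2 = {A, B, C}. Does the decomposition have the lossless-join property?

Common attributes: T1 ∩ T2 = {B}.
No dependency enlarges {B}, so (B)⁺ = {B}.
The closure contains neither all of T1 = {B, D} nor all of T2 = {A, B, C}, so the common attributes are not a superkey of either fragment. The join is lossy.

No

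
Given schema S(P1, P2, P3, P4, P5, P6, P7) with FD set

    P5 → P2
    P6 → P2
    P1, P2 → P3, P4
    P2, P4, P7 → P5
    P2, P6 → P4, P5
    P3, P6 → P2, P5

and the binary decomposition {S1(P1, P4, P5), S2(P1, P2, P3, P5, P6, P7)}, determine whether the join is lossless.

Common attributes: S1 ∩ S2 = {P1, P5}.
Closure of {P1, P5}: P5 → P2 applies, adding P2; P1, P2 → P3, P4 applies, adding P3, P4. So (P1, P5)⁺ = {P1, P2, P3, P4, P5}.
This closure contains every attribute of S1, so S1 ∩ S2 → S1. The join is lossless.

Yes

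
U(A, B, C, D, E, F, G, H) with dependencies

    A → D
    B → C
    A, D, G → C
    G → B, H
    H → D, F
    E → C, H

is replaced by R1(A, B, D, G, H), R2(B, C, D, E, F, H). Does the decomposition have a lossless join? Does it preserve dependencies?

lossy but dependency-preserving

Lossless test: (B, D, H)⁺ = {B, C, D, F, H}, which is a superkey of neither fragment — lossy.
Dependency preservation: A, D, G → C is not contained in any single fragment, but the restricted closure of its left-hand side across the fragments still reaches the right-hand side; the remaining FDs each lie inside some fragment. All dependencies are preserved.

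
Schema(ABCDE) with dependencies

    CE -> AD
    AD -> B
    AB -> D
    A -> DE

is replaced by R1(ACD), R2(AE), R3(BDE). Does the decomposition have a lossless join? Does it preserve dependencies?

lossy and not dependency-preserving

Lossless test (chase): Rows 1 and 2 agree on A; apply A→DE and equate their DE entries. Rows 1 and 2 agree on AD; apply AD→B and equate their B entries. No row becomes fully distinguished — the join is lossy.
Dependency preservation: the restricted closure of {CE} across the fragments never reaches {AD}, so CE → AD cannot be enforced without a join — not preserved.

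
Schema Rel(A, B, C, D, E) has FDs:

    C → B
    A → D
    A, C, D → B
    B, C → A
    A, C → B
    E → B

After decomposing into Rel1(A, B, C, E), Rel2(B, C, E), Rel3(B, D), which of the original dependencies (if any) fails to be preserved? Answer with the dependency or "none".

A → D

Check A → D: no single fragment contains all of {A, D}, and the restricted closure of {A} across the fragments never reaches {D}.
C → B is preserved.
A, C, D → B is preserved.
B, C → A is preserved.
A, C → B is preserved.
E → B is preserved.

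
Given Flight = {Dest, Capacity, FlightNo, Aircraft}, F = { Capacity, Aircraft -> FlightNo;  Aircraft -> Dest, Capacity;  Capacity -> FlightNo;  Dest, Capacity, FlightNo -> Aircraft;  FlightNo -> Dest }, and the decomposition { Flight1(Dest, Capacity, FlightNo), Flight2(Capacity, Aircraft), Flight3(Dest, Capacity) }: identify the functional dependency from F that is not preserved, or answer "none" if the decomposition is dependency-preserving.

none

Capacity, Aircraft → FlightNo: restricted closure across fragments reaches FlightNo.
Aircraft → Dest, Capacity: restricted closure across fragments reaches Dest, Capacity.
Capacity → FlightNo lies within Flight1.
Dest, Capacity, FlightNo → Aircraft: restricted closure across fragments reaches Aircraft.
FlightNo → Dest lies within Flight1.
Every dependency is enforceable on the fragments, so the decomposition is dependency-preserving.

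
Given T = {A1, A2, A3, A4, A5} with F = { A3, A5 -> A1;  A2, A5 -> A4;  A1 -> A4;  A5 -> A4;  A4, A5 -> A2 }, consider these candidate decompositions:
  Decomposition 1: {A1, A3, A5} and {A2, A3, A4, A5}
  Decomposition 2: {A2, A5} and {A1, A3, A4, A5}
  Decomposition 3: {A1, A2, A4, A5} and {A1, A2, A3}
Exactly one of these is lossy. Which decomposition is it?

Decomposition 3

Decomposition 1: common = {A3, A5}, closure = {A1, A2, A3, A4, A5} → lossless.
Decomposition 2: common = {A5}, closure = {A2, A4, A5} → lossless.
Decomposition 3: common = {A1, A2}, closure = {A1, A2, A4} → lossy.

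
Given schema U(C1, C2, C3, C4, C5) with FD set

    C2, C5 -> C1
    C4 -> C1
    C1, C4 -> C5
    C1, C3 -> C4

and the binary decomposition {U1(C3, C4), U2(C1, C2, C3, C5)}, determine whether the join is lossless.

No

Common attributes: U1 ∩ U2 = {C3}.
No dependency enlarges {C3}, so (C3)⁺ = {C3}.
The closure contains neither all of U1 = {C3, C4} nor all of U2 = {C1, C2, C3, C5}, so the common attributes are not a superkey of either fragment. The join is lossy.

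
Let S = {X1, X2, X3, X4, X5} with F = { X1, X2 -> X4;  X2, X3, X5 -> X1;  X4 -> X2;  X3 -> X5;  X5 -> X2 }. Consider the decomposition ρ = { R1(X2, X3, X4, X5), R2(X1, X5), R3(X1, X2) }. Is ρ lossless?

Chase test. Columns are X1, X2, X3, X4, X5; row i has aⱼ where attribute j ∈ Ri, else bᵢⱼ.
Initial tableau (one row per fragment):
  row 1: b11 a2 a3 a4 a5
  row 2: a1 b22 b23 b24 a5
  row 3: a1 a2 b33 b34 b35
Rows 1 and 2 agree on X5; apply X5→X2 and equate their X2 entries.
Rows 2 and 3 agree on X1, X2; apply X1, X2→X4 and equate their X4 entries.
No row becomes fully distinguished — the join is lossy.

No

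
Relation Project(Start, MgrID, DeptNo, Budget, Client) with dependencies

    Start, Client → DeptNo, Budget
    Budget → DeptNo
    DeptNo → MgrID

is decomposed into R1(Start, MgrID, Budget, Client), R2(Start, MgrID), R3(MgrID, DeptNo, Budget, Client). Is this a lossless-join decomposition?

Yes

Chase test. Columns are Start, MgrID, DeptNo, Budget, Client; row i has aⱼ where attribute j ∈ Ri, else bᵢⱼ.
Initial tableau (one row per fragment):
  row 1: a1 a2 b13 a4 a5
  row 2: a1 a2 b23 b24 b25
  row 3: b31 a2 a3 a4 a5
Rows 1 and 3 agree on Budget; apply Budget→DeptNo and equate their DeptNo entries.
Row 1 is now all distinguished symbols — the join is lossless.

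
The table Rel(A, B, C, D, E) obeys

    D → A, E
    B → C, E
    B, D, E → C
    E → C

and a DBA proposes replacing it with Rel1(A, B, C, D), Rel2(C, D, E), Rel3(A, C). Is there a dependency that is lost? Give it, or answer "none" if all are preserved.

B → C, E

Check B → C, E: no single fragment contains all of {B, C, E}, and the restricted closure of {B} across the fragments never reaches {C, E}.
D → A, E is preserved.
B, D, E → C is preserved.
E → C is preserved.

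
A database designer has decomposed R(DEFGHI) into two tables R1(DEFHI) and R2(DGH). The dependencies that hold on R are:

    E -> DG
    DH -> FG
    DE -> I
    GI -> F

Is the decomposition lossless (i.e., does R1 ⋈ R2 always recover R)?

Common attributes: R1 ∩ R2 = {DH}.
Closure of {DH}: DH → FG applies, adding FG. So (DH)⁺ = {DFGH}.
This closure contains every attribute of R2, so R1 ∩ R2 → R2. The join is lossless.

Yes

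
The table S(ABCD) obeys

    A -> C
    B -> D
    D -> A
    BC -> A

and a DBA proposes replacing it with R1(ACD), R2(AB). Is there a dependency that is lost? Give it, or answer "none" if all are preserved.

B -> D

Check B → D: no single fragment contains all of {BD}, and the restricted closure of {B} across the fragments never reaches {D}.
A → C is preserved.
D → A is preserved.
BC → A is preserved.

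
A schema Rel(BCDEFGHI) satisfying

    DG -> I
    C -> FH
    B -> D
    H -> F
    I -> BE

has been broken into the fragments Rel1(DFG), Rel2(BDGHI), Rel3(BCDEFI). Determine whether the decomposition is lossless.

No

Chase test. Columns are BCDEFGHI; row i has aⱼ where attribute j ∈ Reli, else bᵢⱼ.
Initial tableau (one row per fragment):
  row 1: b11 b12 a3 b14 a5 a6 b17 b18
  row 2: a1 b22 a3 b24 b25 a6 a7 a8
  row 3: a1 a2 a3 a4 a5 b36 b37 a8
Rows 1 and 2 agree on DG; apply DG→I and equate their I entries.
Rows 1 and 2 agree on I; apply I→BE and equate their BE entries.
Rows 1 and 3 agree on I; apply I→BE and equate their BE entries.
No row becomes fully distinguished — the join is lossy.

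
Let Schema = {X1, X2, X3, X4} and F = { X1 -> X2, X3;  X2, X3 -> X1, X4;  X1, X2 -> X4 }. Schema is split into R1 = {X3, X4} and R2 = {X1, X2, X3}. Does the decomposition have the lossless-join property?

No

Common attributes: R1 ∩ R2 = {X3}.
No dependency enlarges {X3}, so (X3)⁺ = {X3}.
The closure contains neither all of R1 = {X3, X4} nor all of R2 = {X1, X2, X3}, so the common attributes are not a superkey of either fragment. The join is lossy.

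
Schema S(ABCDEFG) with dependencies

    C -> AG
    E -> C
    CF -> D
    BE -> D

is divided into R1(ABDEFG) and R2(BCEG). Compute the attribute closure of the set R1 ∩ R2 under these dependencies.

ABCDEG

R1 ∩ R2 = {BEG}.
E → C applies, adding C
BE → D applies, adding D
C → AG applies, adding A
Closure: {ABCDEG}.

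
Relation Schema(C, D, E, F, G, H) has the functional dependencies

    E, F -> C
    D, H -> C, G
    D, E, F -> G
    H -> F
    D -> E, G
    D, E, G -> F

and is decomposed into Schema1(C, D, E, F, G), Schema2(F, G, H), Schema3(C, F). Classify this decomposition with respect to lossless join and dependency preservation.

Lossless test (chase): applying each FD to every pair of rows produces no changes in the tableau, so no row becomes fully distinguished — the join is lossy.
Dependency preservation: D, H → C, G is not contained in any single fragment, but the restricted closure of its left-hand side across the fragments still reaches the right-hand side; the remaining FDs each lie inside some fragment. All dependencies are preserved.

lossy but dependency-preserving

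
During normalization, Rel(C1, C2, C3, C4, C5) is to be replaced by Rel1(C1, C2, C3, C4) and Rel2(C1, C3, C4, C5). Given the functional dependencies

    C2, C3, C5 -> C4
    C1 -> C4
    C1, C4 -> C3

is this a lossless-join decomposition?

Common attributes: Rel1 ∩ Rel2 = {C1, C3, C4}.
No dependency enlarges {C1, C3, C4}, so (C1, C3, C4)⁺ = {C1, C3, C4}.
The closure contains neither all of Rel1 = {C1, C2, C3, C4} nor all of Rel2 = {C1, C3, C4, C5}, so the common attributes are not a superkey of either fragment. The join is lossy.

No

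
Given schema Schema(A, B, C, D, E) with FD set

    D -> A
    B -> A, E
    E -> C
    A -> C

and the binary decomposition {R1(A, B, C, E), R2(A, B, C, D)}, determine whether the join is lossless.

Common attributes: R1 ∩ R2 = {A, B, C}.
Closure of {A, B, C}: B → A, E applies, adding E. So (A, B, C)⁺ = {A, B, C, E}.
This closure contains every attribute of R1, so R1 ∩ R2 → R1. The join is lossless.

Yes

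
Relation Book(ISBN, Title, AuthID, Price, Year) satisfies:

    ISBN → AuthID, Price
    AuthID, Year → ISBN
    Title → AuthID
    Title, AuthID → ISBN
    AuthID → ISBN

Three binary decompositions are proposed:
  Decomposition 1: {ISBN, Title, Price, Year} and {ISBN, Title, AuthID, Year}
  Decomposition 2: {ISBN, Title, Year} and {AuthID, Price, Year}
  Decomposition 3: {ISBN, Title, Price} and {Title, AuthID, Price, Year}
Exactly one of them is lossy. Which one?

Decomposition 2

Decomposition 1: common = {ISBN, Title, Year}, closure = {ISBN, Title, AuthID, Price, Year} → lossless.
Decomposition 2: common = {Year}, closure = {Year} → lossy.
Decomposition 3: common = {Title, Price}, closure = {ISBN, Title, AuthID, Price} → lossless.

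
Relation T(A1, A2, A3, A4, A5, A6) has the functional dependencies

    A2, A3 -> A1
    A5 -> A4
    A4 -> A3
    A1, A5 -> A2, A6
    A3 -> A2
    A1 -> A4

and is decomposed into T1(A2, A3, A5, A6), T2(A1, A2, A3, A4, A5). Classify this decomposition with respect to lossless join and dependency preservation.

Lossless test: (A2, A3, A5)⁺ = {A1, A2, A3, A4, A5, A6}, which contains all of one fragment — lossless.
Dependency preservation: A1, A5 → A2, A6 is not contained in any single fragment, but the restricted closure of its left-hand side across the fragments still reaches the right-hand side; the remaining FDs each lie inside some fragment. All dependencies are preserved.

lossless and dependency-preserving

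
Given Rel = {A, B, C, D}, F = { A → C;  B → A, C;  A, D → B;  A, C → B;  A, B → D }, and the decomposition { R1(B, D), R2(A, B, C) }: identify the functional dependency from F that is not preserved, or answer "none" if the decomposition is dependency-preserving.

A → C lies within R2.
B → A, C lies within R2.
A, D → B: restricted closure across fragments reaches B.
A, C → B lies within R2.
A, B → D: restricted closure across fragments reaches D.
Every dependency is enforceable on the fragments, so the decomposition is dependency-preserving.

none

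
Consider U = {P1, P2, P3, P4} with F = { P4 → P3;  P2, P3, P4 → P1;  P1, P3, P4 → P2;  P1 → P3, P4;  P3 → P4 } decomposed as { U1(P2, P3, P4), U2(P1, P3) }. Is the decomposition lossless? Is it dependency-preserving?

lossy and not dependency-preserving

Lossless test: (P3)⁺ = {P3, P4}, which is a superkey of neither fragment — lossy.
Dependency preservation: the restricted closure of {P2, P3, P4} across the fragments never reaches {P1}, so P2, P3, P4 → P1 cannot be enforced without a join — not preserved.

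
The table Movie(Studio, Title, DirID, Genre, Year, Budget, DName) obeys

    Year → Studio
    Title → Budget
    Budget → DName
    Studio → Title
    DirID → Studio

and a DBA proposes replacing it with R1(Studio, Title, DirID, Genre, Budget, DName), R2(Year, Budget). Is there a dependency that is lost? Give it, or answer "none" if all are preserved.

Year → Studio

Check Year → Studio: no single fragment contains all of {Studio, Year}, and the restricted closure of {Year} across the fragments never reaches {Studio}.
Title → Budget is preserved.
Budget → DName is preserved.
Studio → Title is preserved.
DirID → Studio is preserved.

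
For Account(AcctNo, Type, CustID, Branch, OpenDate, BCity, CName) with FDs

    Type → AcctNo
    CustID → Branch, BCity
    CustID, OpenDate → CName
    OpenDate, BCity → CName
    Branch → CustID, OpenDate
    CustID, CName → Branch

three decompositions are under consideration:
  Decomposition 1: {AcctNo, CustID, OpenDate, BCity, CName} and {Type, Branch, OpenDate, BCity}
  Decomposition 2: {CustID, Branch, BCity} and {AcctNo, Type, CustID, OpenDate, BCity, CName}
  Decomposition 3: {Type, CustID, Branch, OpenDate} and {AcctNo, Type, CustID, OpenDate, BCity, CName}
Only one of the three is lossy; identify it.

Decomposition 1

Decomposition 1: common = {OpenDate, BCity}, closure = {OpenDate, BCity, CName} → lossy.
Decomposition 2: common = {CustID, BCity}, closure = {CustID, Branch, OpenDate, BCity, CName} → lossless.
Decomposition 3: common = {Type, CustID, OpenDate}, closure = {AcctNo, Type, CustID, Branch, OpenDate, BCity, CName} → lossless.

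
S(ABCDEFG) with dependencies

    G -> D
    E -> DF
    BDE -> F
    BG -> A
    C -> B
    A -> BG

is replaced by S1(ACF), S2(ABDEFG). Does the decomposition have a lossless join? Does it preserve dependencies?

lossy and not dependency-preserving

Lossless test: (AF)⁺ = {ABDFG}, which is a superkey of neither fragment — lossy.
Dependency preservation: the restricted closure of {C} across the fragments never reaches {B}, so C → B cannot be enforced without a join — not preserved.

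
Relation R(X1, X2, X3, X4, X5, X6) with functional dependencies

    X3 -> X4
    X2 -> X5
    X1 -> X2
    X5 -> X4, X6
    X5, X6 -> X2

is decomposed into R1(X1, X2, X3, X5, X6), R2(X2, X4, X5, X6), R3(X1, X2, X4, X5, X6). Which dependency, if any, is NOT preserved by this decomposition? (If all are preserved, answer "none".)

X3 -> X4

Check X3 → X4: no single fragment contains all of {X3, X4}, and the restricted closure of {X3} across the fragments never reaches {X4}.
X2 → X5 is preserved.
X1 → X2 is preserved.
X5 → X4, X6 is preserved.
X5, X6 → X2 is preserved.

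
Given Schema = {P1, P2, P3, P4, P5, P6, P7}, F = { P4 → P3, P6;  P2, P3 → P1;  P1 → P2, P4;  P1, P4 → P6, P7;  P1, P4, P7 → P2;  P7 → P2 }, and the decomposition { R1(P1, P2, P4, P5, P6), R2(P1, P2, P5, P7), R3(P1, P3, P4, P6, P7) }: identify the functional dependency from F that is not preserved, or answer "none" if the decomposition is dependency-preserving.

P2, P3 → P1

Check P2, P3 → P1: no single fragment contains all of {P1, P2, P3}, and the restricted closure of {P2, P3} across the fragments never reaches {P1}.
P4 → P3, P6 is preserved.
P1 → P2, P4 is preserved.
P1, P4 → P6, P7 is preserved.
P1, P4, P7 → P2 is preserved.
P7 → P2 is preserved.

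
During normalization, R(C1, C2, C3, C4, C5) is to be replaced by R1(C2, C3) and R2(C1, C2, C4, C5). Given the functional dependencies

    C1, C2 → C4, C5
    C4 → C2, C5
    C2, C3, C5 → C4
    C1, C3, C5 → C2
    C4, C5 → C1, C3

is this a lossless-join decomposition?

No

Common attributes: R1 ∩ R2 = {C2}.
No dependency enlarges {C2}, so (C2)⁺ = {C2}.
The closure contains neither all of R1 = {C2, C3} nor all of R2 = {C1, C2, C4, C5}, so the common attributes are not a superkey of either fragment. The join is lossy.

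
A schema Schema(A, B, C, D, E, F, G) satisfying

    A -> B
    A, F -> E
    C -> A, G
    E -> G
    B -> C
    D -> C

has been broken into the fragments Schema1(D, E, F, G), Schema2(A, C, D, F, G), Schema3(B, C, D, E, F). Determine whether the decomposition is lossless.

Yes

Chase test. Columns are A, B, C, D, E, F, G; row i has aⱼ where attribute j ∈ Schemai, else bᵢⱼ.
Initial tableau (one row per fragment):
  row 1: b11 b12 b13 a4 a5 a6 a7
  row 2: a1 b22 a3 a4 b25 a6 a7
  row 3: b31 a2 a3 a4 a5 a6 b37
Rows 2 and 3 agree on C; apply C→A, G and equate their A, G entries.
Rows 1 and 2 agree on D; apply D→C and equate their C entries.
Rows 2 and 3 agree on A; apply A→B and equate their B entries.
Rows 2 and 3 agree on A, F; apply A, F→E and equate their E entries.
Rows 1 and 2 agree on C; apply C→A, G and equate their A, G entries.
Rows 1 and 2 agree on A; apply A→B and equate their B entries.
Row 1 is now all distinguished symbols — the join is lossless.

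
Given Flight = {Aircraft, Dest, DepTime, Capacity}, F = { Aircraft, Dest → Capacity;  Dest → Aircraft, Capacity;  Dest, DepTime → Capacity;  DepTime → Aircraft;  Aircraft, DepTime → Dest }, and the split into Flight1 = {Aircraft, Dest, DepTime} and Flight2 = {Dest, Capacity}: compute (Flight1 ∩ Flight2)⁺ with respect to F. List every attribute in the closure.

Flight1 ∩ Flight2 = {Dest}.
Dest → Aircraft, Capacity applies, adding Aircraft, Capacity
Closure: {Aircraft, Dest, Capacity}.

Aircraft, Dest, Capacity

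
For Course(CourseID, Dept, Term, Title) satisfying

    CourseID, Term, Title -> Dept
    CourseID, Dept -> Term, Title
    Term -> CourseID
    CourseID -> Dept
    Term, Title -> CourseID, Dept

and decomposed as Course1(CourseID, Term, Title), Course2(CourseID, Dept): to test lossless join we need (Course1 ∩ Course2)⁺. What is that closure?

CourseID, Dept, Term, Title

Course1 ∩ Course2 = {CourseID}.
CourseID → Dept applies, adding Dept
CourseID, Dept → Term, Title applies, adding Term, Title
Closure: {CourseID, Dept, Term, Title}.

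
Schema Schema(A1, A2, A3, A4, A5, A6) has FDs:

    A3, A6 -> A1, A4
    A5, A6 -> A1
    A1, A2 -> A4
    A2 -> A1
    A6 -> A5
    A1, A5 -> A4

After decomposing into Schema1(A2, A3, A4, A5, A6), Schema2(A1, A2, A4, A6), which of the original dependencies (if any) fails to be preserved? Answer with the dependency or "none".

Check A1, A5 → A4: no single fragment contains all of {A1, A4, A5}, and the restricted closure of {A1, A5} across the fragments never reaches {A4}.
A3, A6 → A1, A4 is preserved.
A5, A6 → A1 is preserved.
A1, A2 → A4 is preserved.
A2 → A1 is preserved.
A6 → A5 is preserved.

A1, A5 -> A4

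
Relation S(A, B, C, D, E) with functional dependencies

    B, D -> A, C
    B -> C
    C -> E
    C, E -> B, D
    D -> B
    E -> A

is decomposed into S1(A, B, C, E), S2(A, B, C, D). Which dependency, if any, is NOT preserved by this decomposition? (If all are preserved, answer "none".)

none

B, D → A, C lies within S2.
B → C lies within S1.
C → E lies within S1.
C, E → B, D: restricted closure across fragments reaches B, D.
D → B lies within S2.
E → A lies within S1.
Every dependency is enforceable on the fragments, so the decomposition is dependency-preserving.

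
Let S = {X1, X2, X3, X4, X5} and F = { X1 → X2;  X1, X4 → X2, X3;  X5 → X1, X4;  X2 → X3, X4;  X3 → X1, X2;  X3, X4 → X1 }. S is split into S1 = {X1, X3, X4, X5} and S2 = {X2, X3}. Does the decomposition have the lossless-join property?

Common attributes: S1 ∩ S2 = {X3}.
Closure of {X3}: X3 → X1, X2 applies, adding X1, X2; X2 → X3, X4 applies, adding X4. So (X3)⁺ = {X1, X2, X3, X4}.
This closure contains every attribute of S2, so S1 ∩ S2 → S2. The join is lossless.

Yes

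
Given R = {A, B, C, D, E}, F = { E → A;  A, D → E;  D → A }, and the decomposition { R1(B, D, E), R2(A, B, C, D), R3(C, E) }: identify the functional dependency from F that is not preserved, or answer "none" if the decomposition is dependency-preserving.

E → A

Check E → A: no single fragment contains all of {A, E}, and the restricted closure of {E} across the fragments never reaches {A}.
A, D → E is preserved.
D → A is preserved.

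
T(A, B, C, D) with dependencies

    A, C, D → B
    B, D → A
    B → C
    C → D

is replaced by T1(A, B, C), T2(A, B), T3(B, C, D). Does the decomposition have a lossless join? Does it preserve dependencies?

lossless and dependency-preserving

Lossless test (chase): Rows 1 and 2 agree on B; apply B→C and equate their C entries. Rows 1 and 2 agree on C; apply C→D and equate their D entries. Rows 1 and 3 agree on C; apply C→D and equate their D entries. Rows 1 and 3 agree on B, D; apply B, D→A and equate their A entries. Row 1 is now all distinguished symbols — the join is lossless.
Dependency preservation: A, C, D → B; B, D → A are not contained in any single fragment, but the restricted closure of each left-hand side across the fragments still reaches the right-hand side; the remaining FDs each lie inside some fragment. All dependencies are preserved.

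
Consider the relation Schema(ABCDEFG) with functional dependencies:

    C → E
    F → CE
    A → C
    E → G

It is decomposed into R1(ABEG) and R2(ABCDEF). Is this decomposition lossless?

Common attributes: R1 ∩ R2 = {ABE}.
Closure of {ABE}: A → C applies, adding C; E → G applies, adding G. So (ABE)⁺ = {ABCEG}.
This closure contains every attribute of R1, so R1 ∩ R2 → R1. The join is lossless.

Yes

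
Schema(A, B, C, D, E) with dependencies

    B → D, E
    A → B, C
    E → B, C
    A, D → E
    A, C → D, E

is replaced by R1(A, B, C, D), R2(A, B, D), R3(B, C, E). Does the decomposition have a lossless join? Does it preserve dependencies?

Lossless test (chase): Rows 1 and 2 agree on B; apply B→D, E and equate their D, E entries. Rows 1 and 3 agree on B; apply B→D, E and equate their D, E entries. Rows 1 and 2 agree on A; apply A→B, C and equate their B, C entries. Row 1 is now all distinguished symbols — the join is lossless.
Dependency preservation: B → D, E; A, D → E; A, C → D, E are not contained in any single fragment, but the restricted closure of each left-hand side across the fragments still reaches the right-hand side; the remaining FDs each lie inside some fragment. All dependencies are preserved.

lossless and dependency-preserving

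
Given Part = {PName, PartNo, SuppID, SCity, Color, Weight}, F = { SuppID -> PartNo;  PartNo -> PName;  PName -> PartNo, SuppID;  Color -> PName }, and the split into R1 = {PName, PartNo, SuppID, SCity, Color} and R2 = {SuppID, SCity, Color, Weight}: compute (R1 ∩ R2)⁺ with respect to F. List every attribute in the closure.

PName, PartNo, SuppID, SCity, Color

R1 ∩ R2 = {SuppID, SCity, Color}.
SuppID → PartNo applies, adding PartNo
PartNo → PName applies, adding PName
Closure: {PName, PartNo, SuppID, SCity, Color}.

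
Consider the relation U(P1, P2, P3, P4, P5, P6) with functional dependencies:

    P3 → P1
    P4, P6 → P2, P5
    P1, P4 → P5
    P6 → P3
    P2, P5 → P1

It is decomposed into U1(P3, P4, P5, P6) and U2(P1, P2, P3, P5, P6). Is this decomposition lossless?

Common attributes: U1 ∩ U2 = {P3, P5, P6}.
Closure of {P3, P5, P6}: P3 → P1 applies, adding P1. So (P3, P5, P6)⁺ = {P1, P3, P5, P6}.
The closure contains neither all of U1 = {P3, P4, P5, P6} nor all of U2 = {P1, P2, P3, P5, P6}, so the common attributes are not a superkey of either fragment. The join is lossy.

No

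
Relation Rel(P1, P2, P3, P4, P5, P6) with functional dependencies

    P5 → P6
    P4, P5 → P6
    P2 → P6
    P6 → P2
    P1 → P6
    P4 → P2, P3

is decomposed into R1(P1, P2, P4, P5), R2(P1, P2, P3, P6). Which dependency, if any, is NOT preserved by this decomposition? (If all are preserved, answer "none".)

Check P4 → P2, P3: no single fragment contains all of {P2, P3, P4}, and the restricted closure of {P4} across the fragments never reaches {P2, P3}.
P5 → P6 is preserved.
P4, P5 → P6 is preserved.
P2 → P6 is preserved.
P6 → P2 is preserved.
P1 → P6 is preserved.

P4 → P2, P3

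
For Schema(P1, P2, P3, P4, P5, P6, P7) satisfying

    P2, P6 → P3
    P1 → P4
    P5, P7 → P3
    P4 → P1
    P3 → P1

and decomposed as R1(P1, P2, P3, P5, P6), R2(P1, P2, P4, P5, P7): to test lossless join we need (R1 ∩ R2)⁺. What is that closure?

R1 ∩ R2 = {P1, P2, P5}.
P1 → P4 applies, adding P4
Closure: {P1, P2, P4, P5}.

P1, P2, P4, P5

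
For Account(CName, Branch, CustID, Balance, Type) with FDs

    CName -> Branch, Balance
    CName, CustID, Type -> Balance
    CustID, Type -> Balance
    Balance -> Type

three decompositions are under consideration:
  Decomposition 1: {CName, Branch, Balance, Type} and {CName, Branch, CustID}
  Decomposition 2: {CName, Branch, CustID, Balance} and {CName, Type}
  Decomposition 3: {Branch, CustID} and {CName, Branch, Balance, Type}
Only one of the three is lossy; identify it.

Decomposition 3

Decomposition 1: common = {CName, Branch}, closure = {CName, Branch, Balance, Type} → lossless.
Decomposition 2: common = {CName}, closure = {CName, Branch, Balance, Type} → lossless.
Decomposition 3: common = {Branch}, closure = {Branch} → lossy.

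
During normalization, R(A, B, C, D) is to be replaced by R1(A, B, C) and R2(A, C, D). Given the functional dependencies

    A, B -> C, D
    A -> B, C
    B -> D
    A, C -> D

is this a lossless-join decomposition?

Common attributes: R1 ∩ R2 = {A, C}.
Closure of {A, C}: A → B, C applies, adding B; B → D applies, adding D. So (A, C)⁺ = {A, B, C, D}.
This closure contains every attribute of R1, so R1 ∩ R2 → R1. The join is lossless.

Yes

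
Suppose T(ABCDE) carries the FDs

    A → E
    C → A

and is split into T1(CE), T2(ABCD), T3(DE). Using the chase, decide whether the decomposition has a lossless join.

Yes

Chase test. Columns are ABCDE; row i has aⱼ where attribute j ∈ Ti, else bᵢⱼ.
Initial tableau (one row per fragment):
  row 1: b11 b12 a3 b14 a5
  row 2: a1 a2 a3 a4 b25
  row 3: b31 b32 b33 a4 a5
Rows 1 and 2 agree on C; apply C→A and equate their A entries.
Rows 1 and 2 agree on A; apply A→E and equate their E entries.
Row 2 is now all distinguished symbols — the join is lossless.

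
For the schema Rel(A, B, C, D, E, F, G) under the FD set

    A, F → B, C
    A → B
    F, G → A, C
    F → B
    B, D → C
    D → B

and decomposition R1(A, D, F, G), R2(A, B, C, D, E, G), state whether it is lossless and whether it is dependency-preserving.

Lossless test: (A, D, G)⁺ = {A, B, C, D, G}, which is a superkey of neither fragment — lossy.
Dependency preservation: the restricted closure of {A, F} across the fragments never reaches {B, C}, so A, F → B, C cannot be enforced without a join — not preserved.

lossy and not dependency-preserving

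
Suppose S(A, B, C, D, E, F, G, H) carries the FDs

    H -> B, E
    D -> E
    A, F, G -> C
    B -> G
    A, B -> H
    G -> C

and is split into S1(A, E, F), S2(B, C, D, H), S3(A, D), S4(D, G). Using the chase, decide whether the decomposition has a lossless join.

No

Chase test. Columns are A, B, C, D, E, F, G, H; row i has aⱼ where attribute j ∈ Si, else bᵢⱼ.
Initial tableau (one row per fragment):
  row 1: a1 b12 b13 b14 a5 a6 b17 b18
  row 2: b21 a2 a3 a4 b25 b26 b27 a8
  row 3: a1 b32 b33 a4 b35 b36 b37 b38
  row 4: b41 b42 b43 a4 b45 b46 a7 b48
Rows 2 and 3 agree on D; apply D→E and equate their E entries.
Rows 2 and 4 agree on D; apply D→E and equate their E entries.
No row becomes fully distinguished — the join is lossy.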